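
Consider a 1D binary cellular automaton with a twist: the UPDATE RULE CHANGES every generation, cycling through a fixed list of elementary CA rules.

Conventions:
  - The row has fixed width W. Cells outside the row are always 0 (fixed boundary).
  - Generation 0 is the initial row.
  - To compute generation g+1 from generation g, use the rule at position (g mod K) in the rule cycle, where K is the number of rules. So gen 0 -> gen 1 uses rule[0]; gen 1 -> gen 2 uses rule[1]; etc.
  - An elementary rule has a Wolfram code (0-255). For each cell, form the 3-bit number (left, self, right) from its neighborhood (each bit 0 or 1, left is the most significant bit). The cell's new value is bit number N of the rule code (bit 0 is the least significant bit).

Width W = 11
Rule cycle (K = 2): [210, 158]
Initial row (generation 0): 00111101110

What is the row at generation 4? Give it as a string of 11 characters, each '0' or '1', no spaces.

Answer: 11111111110

Derivation:
Gen 0: 00111101110
Gen 1 (rule 210): 01011100111
Gen 2 (rule 158): 11011011110
Gen 3 (rule 210): 01001001111
Gen 4 (rule 158): 11111111110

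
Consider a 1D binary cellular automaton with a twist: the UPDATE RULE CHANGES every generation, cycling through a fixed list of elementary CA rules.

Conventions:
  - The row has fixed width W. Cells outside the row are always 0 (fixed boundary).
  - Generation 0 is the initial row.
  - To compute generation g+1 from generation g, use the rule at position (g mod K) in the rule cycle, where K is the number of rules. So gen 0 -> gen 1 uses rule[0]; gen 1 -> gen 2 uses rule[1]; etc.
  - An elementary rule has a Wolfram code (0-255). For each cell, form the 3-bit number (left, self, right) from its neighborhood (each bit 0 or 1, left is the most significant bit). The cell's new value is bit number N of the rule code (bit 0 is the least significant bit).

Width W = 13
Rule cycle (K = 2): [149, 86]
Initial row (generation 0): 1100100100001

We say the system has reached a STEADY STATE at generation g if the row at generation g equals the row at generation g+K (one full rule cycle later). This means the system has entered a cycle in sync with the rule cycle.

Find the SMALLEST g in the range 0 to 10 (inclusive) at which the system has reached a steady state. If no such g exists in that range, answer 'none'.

Answer: 9

Derivation:
Gen 0: 1100100100001
Gen 1 (rule 149): 0010110111101
Gen 2 (rule 86): 0110010000101
Gen 3 (rule 149): 0001011110101
Gen 4 (rule 86): 0011000010101
Gen 5 (rule 149): 1000111010101
Gen 6 (rule 86): 1101001010101
Gen 7 (rule 149): 0001101010101
Gen 8 (rule 86): 0010101010101
Gen 9 (rule 149): 1010101010101
Gen 10 (rule 86): 1010101010101
Gen 11 (rule 149): 1010101010101
Gen 12 (rule 86): 1010101010101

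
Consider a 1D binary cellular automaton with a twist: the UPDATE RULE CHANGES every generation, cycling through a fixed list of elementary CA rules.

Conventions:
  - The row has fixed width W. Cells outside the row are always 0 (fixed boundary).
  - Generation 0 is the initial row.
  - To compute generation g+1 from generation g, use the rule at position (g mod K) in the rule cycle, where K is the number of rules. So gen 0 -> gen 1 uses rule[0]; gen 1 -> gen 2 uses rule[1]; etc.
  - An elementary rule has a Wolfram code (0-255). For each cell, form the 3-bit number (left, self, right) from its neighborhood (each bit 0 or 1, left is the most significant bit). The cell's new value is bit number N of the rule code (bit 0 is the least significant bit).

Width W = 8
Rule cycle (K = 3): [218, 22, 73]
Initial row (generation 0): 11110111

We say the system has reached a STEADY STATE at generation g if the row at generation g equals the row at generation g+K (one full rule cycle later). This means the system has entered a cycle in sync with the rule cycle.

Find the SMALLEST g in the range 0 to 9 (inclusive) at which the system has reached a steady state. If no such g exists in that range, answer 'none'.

Gen 0: 11110111
Gen 1 (rule 218): 11110111
Gen 2 (rule 22): 00000000
Gen 3 (rule 73): 11111111
Gen 4 (rule 218): 11111111
Gen 5 (rule 22): 00000000
Gen 6 (rule 73): 11111111
Gen 7 (rule 218): 11111111
Gen 8 (rule 22): 00000000
Gen 9 (rule 73): 11111111
Gen 10 (rule 218): 11111111
Gen 11 (rule 22): 00000000
Gen 12 (rule 73): 11111111

Answer: 2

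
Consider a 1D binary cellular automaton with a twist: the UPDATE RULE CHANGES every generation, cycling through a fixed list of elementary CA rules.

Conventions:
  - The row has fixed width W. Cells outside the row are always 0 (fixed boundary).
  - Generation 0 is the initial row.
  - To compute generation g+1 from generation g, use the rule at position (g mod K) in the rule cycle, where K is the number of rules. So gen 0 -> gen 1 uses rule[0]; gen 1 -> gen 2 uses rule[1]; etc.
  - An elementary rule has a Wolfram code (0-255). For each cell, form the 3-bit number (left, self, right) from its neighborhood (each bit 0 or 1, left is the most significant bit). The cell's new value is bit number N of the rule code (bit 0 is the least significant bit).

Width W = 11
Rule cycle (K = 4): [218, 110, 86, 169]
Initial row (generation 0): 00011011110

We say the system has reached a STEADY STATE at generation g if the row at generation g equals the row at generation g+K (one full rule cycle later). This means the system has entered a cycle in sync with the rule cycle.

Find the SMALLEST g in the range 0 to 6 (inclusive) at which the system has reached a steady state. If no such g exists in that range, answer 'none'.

Gen 0: 00011011110
Gen 1 (rule 218): 00111011111
Gen 2 (rule 110): 01101110001
Gen 3 (rule 86): 10100011011
Gen 4 (rule 169): 01001010110
Gen 5 (rule 218): 10110000111
Gen 6 (rule 110): 11110001101
Gen 7 (rule 86): 00011010101
Gen 8 (rule 169): 11010101010
Gen 9 (rule 218): 11000000001
Gen 10 (rule 110): 11000000011

Answer: none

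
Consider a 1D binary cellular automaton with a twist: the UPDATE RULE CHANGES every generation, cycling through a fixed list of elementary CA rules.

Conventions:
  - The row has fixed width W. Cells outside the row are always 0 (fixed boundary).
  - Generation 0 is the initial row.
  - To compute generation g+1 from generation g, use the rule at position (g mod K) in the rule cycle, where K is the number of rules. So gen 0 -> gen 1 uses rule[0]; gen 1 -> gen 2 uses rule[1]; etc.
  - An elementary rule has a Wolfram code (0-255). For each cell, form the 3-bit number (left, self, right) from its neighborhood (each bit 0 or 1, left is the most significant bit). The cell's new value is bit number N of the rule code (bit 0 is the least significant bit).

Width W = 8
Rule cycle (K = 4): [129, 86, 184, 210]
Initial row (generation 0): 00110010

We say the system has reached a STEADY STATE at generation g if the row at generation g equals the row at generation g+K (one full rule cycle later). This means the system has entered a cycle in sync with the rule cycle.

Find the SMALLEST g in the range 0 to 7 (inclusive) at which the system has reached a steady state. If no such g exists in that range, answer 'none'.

Answer: none

Derivation:
Gen 0: 00110010
Gen 1 (rule 129): 10000000
Gen 2 (rule 86): 11000000
Gen 3 (rule 184): 10100000
Gen 4 (rule 210): 00010000
Gen 5 (rule 129): 11000111
Gen 6 (rule 86): 01101001
Gen 7 (rule 184): 01010100
Gen 8 (rule 210): 10000010
Gen 9 (rule 129): 00111000
Gen 10 (rule 86): 01001100
Gen 11 (rule 184): 00101010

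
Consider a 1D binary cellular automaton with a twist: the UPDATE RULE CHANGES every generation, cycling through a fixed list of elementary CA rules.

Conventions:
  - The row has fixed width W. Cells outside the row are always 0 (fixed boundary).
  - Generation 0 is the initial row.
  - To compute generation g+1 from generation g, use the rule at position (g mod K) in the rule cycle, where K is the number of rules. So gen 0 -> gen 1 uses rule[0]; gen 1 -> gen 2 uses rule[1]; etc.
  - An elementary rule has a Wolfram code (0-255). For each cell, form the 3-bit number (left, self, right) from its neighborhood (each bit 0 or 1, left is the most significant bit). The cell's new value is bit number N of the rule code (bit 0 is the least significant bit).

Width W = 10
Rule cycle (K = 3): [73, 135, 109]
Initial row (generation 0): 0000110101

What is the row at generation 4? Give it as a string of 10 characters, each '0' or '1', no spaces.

Answer: 0001010000

Derivation:
Gen 0: 0000110101
Gen 1 (rule 73): 1110110000
Gen 2 (rule 135): 0100000111
Gen 3 (rule 109): 0101110101
Gen 4 (rule 73): 0001010000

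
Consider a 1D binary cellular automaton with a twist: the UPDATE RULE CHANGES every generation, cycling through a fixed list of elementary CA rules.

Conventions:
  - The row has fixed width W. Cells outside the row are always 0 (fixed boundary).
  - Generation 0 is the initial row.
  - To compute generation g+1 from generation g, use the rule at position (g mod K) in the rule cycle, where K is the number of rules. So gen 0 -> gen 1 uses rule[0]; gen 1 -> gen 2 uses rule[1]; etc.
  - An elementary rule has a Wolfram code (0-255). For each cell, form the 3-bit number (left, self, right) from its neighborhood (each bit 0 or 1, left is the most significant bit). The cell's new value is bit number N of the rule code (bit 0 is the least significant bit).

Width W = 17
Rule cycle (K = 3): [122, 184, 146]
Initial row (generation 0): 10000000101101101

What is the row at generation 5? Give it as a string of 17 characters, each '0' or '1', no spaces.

Answer: 01010101101001010

Derivation:
Gen 0: 10000000101101101
Gen 1 (rule 122): 01000001011111110
Gen 2 (rule 184): 00100000111111101
Gen 3 (rule 146): 01010001011111000
Gen 4 (rule 122): 10101010110001100
Gen 5 (rule 184): 01010101101001010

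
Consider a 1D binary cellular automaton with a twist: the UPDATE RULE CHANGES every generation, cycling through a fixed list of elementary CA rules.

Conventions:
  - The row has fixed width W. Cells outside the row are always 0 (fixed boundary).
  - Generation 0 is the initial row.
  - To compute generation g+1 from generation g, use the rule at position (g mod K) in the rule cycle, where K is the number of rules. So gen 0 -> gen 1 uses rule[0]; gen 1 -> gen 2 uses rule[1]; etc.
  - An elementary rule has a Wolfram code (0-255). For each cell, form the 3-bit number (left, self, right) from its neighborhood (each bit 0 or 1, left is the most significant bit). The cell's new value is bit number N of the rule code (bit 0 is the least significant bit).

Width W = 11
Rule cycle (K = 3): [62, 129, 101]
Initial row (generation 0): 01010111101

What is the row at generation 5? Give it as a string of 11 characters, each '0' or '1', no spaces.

Answer: 11001111100

Derivation:
Gen 0: 01010111101
Gen 1 (rule 62): 11111100011
Gen 2 (rule 129): 01111001000
Gen 3 (rule 101): 00001001011
Gen 4 (rule 62): 00011111110
Gen 5 (rule 129): 11001111100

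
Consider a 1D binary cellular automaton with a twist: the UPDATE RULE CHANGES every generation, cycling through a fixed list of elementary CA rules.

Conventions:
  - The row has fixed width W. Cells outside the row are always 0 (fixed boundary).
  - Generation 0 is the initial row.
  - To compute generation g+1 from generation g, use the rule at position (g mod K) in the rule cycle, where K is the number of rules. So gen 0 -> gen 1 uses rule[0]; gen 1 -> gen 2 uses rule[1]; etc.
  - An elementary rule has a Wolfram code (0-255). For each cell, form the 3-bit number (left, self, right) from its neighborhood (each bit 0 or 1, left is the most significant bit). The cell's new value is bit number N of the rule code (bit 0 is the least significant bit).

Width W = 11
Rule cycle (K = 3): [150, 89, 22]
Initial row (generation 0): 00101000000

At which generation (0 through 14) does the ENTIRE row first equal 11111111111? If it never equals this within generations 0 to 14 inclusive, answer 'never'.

Answer: 5

Derivation:
Gen 0: 00101000000
Gen 1 (rule 150): 01101100000
Gen 2 (rule 89): 01101111111
Gen 3 (rule 22): 10000000000
Gen 4 (rule 150): 11000000000
Gen 5 (rule 89): 11111111111
Gen 6 (rule 22): 00000000000
Gen 7 (rule 150): 00000000000
Gen 8 (rule 89): 11111111111
Gen 9 (rule 22): 00000000000
Gen 10 (rule 150): 00000000000
Gen 11 (rule 89): 11111111111
Gen 12 (rule 22): 00000000000
Gen 13 (rule 150): 00000000000
Gen 14 (rule 89): 11111111111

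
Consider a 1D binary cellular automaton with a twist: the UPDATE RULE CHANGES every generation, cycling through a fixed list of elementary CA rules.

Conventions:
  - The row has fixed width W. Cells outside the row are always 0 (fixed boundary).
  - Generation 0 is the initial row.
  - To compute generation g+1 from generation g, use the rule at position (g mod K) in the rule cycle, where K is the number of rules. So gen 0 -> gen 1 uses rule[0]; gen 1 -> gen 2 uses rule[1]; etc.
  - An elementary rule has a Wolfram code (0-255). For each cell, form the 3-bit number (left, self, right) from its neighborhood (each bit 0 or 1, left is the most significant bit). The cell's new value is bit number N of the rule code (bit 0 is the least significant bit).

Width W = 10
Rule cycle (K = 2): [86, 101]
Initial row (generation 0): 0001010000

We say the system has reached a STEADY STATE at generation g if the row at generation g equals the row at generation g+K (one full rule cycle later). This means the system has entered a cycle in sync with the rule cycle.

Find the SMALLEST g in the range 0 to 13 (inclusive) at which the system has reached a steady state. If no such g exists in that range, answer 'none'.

Answer: none

Derivation:
Gen 0: 0001010000
Gen 1 (rule 86): 0011011000
Gen 2 (rule 101): 1001101011
Gen 3 (rule 86): 1110101001
Gen 4 (rule 101): 0011111001
Gen 5 (rule 86): 0100001111
Gen 6 (rule 101): 0101100001
Gen 7 (rule 86): 1100110011
Gen 8 (rule 101): 0100010001
Gen 9 (rule 86): 1110111011
Gen 10 (rule 101): 0011001101
Gen 11 (rule 86): 0101110101
Gen 12 (rule 101): 0110011111
Gen 13 (rule 86): 1011100001
Gen 14 (rule 101): 1100101101
Gen 15 (rule 86): 0111100101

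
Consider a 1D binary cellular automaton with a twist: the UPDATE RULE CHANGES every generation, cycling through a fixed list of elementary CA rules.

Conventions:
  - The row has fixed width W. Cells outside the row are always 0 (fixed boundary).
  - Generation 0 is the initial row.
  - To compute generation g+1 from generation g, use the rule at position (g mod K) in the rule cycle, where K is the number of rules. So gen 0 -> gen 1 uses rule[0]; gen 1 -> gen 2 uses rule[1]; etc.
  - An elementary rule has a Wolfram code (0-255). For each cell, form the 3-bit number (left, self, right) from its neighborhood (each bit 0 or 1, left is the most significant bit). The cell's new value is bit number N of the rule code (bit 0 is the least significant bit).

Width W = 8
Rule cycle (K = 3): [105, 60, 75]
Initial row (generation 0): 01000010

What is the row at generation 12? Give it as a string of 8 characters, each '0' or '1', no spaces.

Gen 0: 01000010
Gen 1 (rule 105): 00011000
Gen 2 (rule 60): 00010100
Gen 3 (rule 75): 11100001
Gen 4 (rule 105): 10101100
Gen 5 (rule 60): 11111010
Gen 6 (rule 75): 10001000
Gen 7 (rule 105): 00100011
Gen 8 (rule 60): 00110010
Gen 9 (rule 75): 11110100
Gen 10 (rule 105): 10011001
Gen 11 (rule 60): 11010101
Gen 12 (rule 75): 11000000

Answer: 11000000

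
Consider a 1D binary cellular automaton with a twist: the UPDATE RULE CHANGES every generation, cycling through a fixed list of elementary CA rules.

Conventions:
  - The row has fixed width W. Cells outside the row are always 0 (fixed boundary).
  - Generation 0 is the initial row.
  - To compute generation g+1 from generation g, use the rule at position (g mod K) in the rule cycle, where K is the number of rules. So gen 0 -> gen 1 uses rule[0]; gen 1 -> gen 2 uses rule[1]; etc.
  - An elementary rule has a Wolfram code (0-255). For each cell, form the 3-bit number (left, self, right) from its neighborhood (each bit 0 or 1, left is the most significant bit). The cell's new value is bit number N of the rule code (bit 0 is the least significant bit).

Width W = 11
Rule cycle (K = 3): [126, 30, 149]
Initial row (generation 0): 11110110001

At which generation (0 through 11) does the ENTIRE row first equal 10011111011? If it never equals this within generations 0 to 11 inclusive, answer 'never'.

Answer: 1

Derivation:
Gen 0: 11110110001
Gen 1 (rule 126): 10011111011
Gen 2 (rule 30): 11110000010
Gen 3 (rule 149): 01101111011
Gen 4 (rule 126): 11111001111
Gen 5 (rule 30): 10000111000
Gen 6 (rule 149): 11110010111
Gen 7 (rule 126): 10011111101
Gen 8 (rule 30): 11110000001
Gen 9 (rule 149): 01101111101
Gen 10 (rule 126): 11111000111
Gen 11 (rule 30): 10000101100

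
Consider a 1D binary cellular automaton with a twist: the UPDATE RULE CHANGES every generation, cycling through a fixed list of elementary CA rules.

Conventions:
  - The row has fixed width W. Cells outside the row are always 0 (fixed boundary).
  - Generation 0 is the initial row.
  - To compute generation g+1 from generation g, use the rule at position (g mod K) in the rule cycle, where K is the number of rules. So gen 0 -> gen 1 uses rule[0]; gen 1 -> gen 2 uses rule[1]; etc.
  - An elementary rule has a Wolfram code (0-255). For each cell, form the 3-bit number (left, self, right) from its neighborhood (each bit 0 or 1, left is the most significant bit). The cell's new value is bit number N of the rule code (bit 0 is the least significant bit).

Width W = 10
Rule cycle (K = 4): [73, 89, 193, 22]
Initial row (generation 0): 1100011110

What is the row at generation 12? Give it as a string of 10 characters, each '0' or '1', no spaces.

Answer: 0000000111

Derivation:
Gen 0: 1100011110
Gen 1 (rule 73): 1101010010
Gen 2 (rule 89): 1100001001
Gen 3 (rule 193): 0101100000
Gen 4 (rule 22): 1100010000
Gen 5 (rule 73): 1101000111
Gen 6 (rule 89): 1100110101
Gen 7 (rule 193): 0100010000
Gen 8 (rule 22): 1110111000
Gen 9 (rule 73): 1010101011
Gen 10 (rule 89): 0000000011
Gen 11 (rule 193): 1111111001
Gen 12 (rule 22): 0000000111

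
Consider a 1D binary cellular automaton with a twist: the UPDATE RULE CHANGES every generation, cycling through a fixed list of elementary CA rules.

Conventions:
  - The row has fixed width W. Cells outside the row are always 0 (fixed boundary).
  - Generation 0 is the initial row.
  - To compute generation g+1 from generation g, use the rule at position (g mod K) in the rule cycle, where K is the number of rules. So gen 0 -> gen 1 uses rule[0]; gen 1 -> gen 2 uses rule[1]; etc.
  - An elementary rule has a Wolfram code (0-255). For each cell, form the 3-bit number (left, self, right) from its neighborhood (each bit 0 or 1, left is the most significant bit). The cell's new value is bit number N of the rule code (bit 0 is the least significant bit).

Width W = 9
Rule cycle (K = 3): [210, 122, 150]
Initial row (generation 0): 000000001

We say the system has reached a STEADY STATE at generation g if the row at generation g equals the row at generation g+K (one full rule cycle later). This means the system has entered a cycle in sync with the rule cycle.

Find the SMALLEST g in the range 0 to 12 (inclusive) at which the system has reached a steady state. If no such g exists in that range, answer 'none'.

Gen 0: 000000001
Gen 1 (rule 210): 000000010
Gen 2 (rule 122): 000000101
Gen 3 (rule 150): 000001101
Gen 4 (rule 210): 000010100
Gen 5 (rule 122): 000101010
Gen 6 (rule 150): 001101011
Gen 7 (rule 210): 010100001
Gen 8 (rule 122): 101010010
Gen 9 (rule 150): 101011111
Gen 10 (rule 210): 000001111
Gen 11 (rule 122): 000011001
Gen 12 (rule 150): 000100111
Gen 13 (rule 210): 001011011
Gen 14 (rule 122): 010111111
Gen 15 (rule 150): 110011110

Answer: none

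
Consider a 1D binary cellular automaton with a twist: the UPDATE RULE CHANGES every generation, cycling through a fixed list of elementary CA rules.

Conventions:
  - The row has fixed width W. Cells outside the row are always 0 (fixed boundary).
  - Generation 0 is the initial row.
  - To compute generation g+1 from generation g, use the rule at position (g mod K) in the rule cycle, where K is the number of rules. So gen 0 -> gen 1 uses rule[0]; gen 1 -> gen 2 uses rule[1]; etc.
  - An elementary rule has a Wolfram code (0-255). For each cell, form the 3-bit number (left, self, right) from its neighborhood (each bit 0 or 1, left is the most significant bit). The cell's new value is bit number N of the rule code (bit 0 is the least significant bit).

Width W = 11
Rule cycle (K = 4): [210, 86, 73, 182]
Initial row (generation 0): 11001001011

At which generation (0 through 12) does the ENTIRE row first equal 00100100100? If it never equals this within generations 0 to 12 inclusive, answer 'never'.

Gen 0: 11001001011
Gen 1 (rule 210): 01110110001
Gen 2 (rule 86): 10010011011
Gen 3 (rule 73): 00000011011
Gen 4 (rule 182): 00000100100
Gen 5 (rule 210): 00001011010
Gen 6 (rule 86): 00011001011
Gen 7 (rule 73): 11011000011
Gen 8 (rule 182): 00100100100
Gen 9 (rule 210): 01011011010
Gen 10 (rule 86): 11001001011
Gen 11 (rule 73): 11000000011
Gen 12 (rule 182): 00100000100

Answer: 8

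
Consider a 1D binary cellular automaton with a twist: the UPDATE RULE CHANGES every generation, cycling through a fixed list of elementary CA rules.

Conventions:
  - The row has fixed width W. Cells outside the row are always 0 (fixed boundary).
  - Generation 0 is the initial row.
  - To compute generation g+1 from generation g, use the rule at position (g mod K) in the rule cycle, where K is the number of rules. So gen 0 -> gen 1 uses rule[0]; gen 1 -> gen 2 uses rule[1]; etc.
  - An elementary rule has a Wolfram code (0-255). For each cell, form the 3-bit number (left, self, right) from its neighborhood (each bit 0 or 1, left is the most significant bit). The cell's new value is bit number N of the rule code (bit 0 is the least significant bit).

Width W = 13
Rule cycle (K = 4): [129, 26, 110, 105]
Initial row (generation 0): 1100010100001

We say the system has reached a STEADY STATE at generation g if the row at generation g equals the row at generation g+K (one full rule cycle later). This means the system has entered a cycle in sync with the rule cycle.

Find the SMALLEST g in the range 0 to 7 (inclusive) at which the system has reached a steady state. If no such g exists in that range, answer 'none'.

Gen 0: 1100010100001
Gen 1 (rule 129): 0001000001100
Gen 2 (rule 26): 0010100011010
Gen 3 (rule 110): 0111100111110
Gen 4 (rule 105): 0100100100010
Gen 5 (rule 129): 0000000001000
Gen 6 (rule 26): 0000000010100
Gen 7 (rule 110): 0000000111100
Gen 8 (rule 105): 1111110100101
Gen 9 (rule 129): 0111100000000
Gen 10 (rule 26): 1100010000000
Gen 11 (rule 110): 1100110000000

Answer: none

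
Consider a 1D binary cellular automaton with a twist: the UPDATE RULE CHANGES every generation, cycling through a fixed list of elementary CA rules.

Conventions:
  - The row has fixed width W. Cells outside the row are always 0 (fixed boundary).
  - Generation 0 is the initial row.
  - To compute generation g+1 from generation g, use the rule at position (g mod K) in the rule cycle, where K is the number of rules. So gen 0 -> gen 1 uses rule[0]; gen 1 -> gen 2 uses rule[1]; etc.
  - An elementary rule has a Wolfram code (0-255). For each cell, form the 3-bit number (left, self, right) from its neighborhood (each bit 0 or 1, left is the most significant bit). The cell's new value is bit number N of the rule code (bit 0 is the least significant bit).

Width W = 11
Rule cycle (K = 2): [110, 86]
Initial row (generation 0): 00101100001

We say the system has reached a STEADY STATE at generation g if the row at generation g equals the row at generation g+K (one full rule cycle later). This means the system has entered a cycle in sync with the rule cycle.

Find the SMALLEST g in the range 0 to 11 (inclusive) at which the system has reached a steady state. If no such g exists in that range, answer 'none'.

Answer: none

Derivation:
Gen 0: 00101100001
Gen 1 (rule 110): 01111100011
Gen 2 (rule 86): 10000110101
Gen 3 (rule 110): 10001111111
Gen 4 (rule 86): 11010000001
Gen 5 (rule 110): 11110000011
Gen 6 (rule 86): 00011000101
Gen 7 (rule 110): 00111001111
Gen 8 (rule 86): 01001110001
Gen 9 (rule 110): 11011010011
Gen 10 (rule 86): 01001011101
Gen 11 (rule 110): 11011110111
Gen 12 (rule 86): 01000010001
Gen 13 (rule 110): 11000110011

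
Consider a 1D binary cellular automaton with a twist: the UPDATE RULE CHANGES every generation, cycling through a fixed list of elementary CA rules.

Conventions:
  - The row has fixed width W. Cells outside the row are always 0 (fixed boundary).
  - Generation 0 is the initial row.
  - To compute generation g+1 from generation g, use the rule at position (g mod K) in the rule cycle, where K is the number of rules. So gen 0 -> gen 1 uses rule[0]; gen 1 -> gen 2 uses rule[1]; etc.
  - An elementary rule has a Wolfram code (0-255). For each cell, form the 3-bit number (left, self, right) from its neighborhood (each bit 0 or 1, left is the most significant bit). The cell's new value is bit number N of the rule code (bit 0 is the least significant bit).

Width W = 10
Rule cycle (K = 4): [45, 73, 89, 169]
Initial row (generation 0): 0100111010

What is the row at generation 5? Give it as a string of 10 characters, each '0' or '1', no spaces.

Answer: 1000011000

Derivation:
Gen 0: 0100111010
Gen 1 (rule 45): 0100100110
Gen 2 (rule 73): 0000000110
Gen 3 (rule 89): 1111110111
Gen 4 (rule 169): 1111101110
Gen 5 (rule 45): 1000011000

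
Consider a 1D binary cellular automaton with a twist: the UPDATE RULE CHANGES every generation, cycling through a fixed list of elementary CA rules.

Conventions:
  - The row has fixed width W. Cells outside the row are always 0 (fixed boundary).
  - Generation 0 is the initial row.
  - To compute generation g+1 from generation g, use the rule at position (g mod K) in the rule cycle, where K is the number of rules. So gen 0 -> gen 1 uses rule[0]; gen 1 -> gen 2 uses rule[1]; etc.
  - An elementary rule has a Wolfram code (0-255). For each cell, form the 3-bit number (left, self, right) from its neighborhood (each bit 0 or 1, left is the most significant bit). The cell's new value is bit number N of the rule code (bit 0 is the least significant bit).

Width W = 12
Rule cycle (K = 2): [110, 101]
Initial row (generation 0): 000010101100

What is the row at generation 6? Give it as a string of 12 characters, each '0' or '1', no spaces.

Gen 0: 000010101100
Gen 1 (rule 110): 000111111100
Gen 2 (rule 101): 110000000101
Gen 3 (rule 110): 110000001111
Gen 4 (rule 101): 010111100001
Gen 5 (rule 110): 111100100011
Gen 6 (rule 101): 000100101001

Answer: 000100101001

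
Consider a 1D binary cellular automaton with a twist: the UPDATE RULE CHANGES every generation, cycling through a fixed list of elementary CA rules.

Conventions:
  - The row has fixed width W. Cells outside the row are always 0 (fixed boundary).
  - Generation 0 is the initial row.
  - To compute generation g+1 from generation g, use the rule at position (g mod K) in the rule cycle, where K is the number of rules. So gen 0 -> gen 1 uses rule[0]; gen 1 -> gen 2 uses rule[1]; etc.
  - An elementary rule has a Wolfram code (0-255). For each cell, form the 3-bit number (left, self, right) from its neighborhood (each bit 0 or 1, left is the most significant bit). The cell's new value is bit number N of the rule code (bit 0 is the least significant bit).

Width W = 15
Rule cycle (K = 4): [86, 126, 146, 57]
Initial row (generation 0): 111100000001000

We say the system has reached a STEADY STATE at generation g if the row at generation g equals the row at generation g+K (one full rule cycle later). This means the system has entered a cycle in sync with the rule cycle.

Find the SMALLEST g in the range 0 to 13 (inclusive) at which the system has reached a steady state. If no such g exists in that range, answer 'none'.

Answer: none

Derivation:
Gen 0: 111100000001000
Gen 1 (rule 86): 000110000011100
Gen 2 (rule 126): 001111000110110
Gen 3 (rule 146): 010110101000001
Gen 4 (rule 57): 001101010111100
Gen 5 (rule 86): 010101010000110
Gen 6 (rule 126): 111111111001111
Gen 7 (rule 146): 011111110110110
Gen 8 (rule 57): 010000001101101
Gen 9 (rule 86): 111000010100101
Gen 10 (rule 126): 101100111111111
Gen 11 (rule 146): 000011011111110
Gen 12 (rule 57): 111010110000001
Gen 13 (rule 86): 001010011000011
Gen 14 (rule 126): 011111111100111
Gen 15 (rule 146): 101111111011010
Gen 16 (rule 57): 011000000110101
Gen 17 (rule 86): 101100001010101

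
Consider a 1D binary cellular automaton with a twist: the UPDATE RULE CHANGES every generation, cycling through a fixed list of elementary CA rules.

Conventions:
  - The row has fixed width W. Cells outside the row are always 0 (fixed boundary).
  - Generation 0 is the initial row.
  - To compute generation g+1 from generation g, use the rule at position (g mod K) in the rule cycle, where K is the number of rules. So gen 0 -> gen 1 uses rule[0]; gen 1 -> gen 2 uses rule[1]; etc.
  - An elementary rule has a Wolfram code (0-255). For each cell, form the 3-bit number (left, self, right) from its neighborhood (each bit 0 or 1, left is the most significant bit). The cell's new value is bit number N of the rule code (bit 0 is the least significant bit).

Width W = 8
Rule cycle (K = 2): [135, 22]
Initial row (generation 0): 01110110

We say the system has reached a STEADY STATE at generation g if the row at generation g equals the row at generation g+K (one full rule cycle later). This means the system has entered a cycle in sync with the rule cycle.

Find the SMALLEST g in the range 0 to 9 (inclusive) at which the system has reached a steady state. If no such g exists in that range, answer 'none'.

Gen 0: 01110110
Gen 1 (rule 135): 10100000
Gen 2 (rule 22): 10110000
Gen 3 (rule 135): 10000111
Gen 4 (rule 22): 11001000
Gen 5 (rule 135): 00011011
Gen 6 (rule 22): 00100000
Gen 7 (rule 135): 11101111
Gen 8 (rule 22): 00000000
Gen 9 (rule 135): 11111111
Gen 10 (rule 22): 00000000
Gen 11 (rule 135): 11111111

Answer: 8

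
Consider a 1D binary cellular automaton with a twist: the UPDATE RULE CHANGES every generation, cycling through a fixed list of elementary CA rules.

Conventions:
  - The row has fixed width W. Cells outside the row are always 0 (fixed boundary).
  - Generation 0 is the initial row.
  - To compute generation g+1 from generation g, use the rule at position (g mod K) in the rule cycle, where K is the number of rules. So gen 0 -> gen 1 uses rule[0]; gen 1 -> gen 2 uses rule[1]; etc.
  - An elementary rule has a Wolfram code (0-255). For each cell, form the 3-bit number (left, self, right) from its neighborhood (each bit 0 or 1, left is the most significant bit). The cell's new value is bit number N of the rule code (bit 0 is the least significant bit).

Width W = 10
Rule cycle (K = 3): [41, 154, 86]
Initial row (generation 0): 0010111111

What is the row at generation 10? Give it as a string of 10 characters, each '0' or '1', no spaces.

Gen 0: 0010111111
Gen 1 (rule 41): 1001100000
Gen 2 (rule 154): 0111010000
Gen 3 (rule 86): 1001011000
Gen 4 (rule 41): 0000110011
Gen 5 (rule 154): 0001101110
Gen 6 (rule 86): 0010100011
Gen 7 (rule 41): 1001001010
Gen 8 (rule 154): 0110110001
Gen 9 (rule 86): 1010011011
Gen 10 (rule 41): 0100010110

Answer: 0100010110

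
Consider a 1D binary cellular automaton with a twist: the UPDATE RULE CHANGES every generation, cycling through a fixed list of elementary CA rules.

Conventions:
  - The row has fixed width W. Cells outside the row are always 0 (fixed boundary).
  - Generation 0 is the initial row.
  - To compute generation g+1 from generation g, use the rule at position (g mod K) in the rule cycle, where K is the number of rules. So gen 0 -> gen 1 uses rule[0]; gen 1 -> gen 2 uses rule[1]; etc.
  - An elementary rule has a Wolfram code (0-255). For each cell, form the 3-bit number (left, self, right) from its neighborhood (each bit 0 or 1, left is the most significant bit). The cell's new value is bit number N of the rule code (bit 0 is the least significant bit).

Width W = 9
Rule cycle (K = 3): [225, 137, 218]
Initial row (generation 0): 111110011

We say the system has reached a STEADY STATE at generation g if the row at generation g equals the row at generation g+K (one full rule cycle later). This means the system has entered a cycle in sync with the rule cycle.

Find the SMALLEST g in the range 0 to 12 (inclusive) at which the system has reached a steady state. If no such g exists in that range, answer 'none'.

Answer: 6

Derivation:
Gen 0: 111110011
Gen 1 (rule 225): 011110001
Gen 2 (rule 137): 011100100
Gen 3 (rule 218): 111111010
Gen 4 (rule 225): 011111100
Gen 5 (rule 137): 011111001
Gen 6 (rule 218): 111111110
Gen 7 (rule 225): 011111110
Gen 8 (rule 137): 011111100
Gen 9 (rule 218): 111111110
Gen 10 (rule 225): 011111110
Gen 11 (rule 137): 011111100
Gen 12 (rule 218): 111111110
Gen 13 (rule 225): 011111110
Gen 14 (rule 137): 011111100
Gen 15 (rule 218): 111111110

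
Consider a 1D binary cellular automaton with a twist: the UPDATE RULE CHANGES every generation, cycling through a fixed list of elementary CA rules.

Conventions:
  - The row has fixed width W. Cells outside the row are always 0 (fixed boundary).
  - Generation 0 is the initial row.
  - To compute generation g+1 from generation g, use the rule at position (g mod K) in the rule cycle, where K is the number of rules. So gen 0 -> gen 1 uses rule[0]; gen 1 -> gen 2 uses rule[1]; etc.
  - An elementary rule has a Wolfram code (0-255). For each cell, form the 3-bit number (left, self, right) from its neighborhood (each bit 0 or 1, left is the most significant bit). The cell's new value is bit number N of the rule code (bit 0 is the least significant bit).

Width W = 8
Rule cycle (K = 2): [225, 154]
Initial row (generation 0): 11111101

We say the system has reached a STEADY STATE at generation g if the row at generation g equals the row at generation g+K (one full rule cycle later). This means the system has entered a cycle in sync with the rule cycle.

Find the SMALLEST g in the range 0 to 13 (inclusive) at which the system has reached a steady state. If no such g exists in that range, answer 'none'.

Answer: 0

Derivation:
Gen 0: 11111101
Gen 1 (rule 225): 01111110
Gen 2 (rule 154): 11111101
Gen 3 (rule 225): 01111110
Gen 4 (rule 154): 11111101
Gen 5 (rule 225): 01111110
Gen 6 (rule 154): 11111101
Gen 7 (rule 225): 01111110
Gen 8 (rule 154): 11111101
Gen 9 (rule 225): 01111110
Gen 10 (rule 154): 11111101
Gen 11 (rule 225): 01111110
Gen 12 (rule 154): 11111101
Gen 13 (rule 225): 01111110
Gen 14 (rule 154): 11111101
Gen 15 (rule 225): 01111110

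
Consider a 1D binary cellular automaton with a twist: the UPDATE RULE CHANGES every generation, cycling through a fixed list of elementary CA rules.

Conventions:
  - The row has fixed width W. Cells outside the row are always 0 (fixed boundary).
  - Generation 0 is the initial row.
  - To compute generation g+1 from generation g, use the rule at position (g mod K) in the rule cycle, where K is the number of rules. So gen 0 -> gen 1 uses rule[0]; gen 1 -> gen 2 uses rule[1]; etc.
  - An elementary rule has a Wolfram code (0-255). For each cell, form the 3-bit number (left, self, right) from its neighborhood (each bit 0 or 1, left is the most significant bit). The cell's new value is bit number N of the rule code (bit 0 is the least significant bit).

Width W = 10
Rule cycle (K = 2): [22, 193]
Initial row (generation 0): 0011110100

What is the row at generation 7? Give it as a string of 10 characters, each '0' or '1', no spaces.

Answer: 1111000000

Derivation:
Gen 0: 0011110100
Gen 1 (rule 22): 0100000110
Gen 2 (rule 193): 0001110010
Gen 3 (rule 22): 0010001111
Gen 4 (rule 193): 1000100111
Gen 5 (rule 22): 1101111000
Gen 6 (rule 193): 0100111011
Gen 7 (rule 22): 1111000000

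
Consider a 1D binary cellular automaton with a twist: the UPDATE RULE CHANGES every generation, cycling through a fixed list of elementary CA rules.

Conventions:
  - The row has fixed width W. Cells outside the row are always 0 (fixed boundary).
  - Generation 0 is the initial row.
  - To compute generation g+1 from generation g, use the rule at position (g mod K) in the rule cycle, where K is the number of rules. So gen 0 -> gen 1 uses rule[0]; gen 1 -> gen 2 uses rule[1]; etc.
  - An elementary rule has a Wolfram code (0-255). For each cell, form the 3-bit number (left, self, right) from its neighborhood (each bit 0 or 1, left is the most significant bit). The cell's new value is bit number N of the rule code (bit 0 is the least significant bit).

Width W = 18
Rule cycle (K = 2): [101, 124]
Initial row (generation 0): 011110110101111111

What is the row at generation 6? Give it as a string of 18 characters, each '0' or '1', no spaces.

Answer: 111111101100011101

Derivation:
Gen 0: 011110110101111111
Gen 1 (rule 101): 000011011110000001
Gen 2 (rule 124): 000011110011000001
Gen 3 (rule 101): 111000010001011101
Gen 4 (rule 124): 101100011001110111
Gen 5 (rule 101): 110101001000011001
Gen 6 (rule 124): 111111101100011101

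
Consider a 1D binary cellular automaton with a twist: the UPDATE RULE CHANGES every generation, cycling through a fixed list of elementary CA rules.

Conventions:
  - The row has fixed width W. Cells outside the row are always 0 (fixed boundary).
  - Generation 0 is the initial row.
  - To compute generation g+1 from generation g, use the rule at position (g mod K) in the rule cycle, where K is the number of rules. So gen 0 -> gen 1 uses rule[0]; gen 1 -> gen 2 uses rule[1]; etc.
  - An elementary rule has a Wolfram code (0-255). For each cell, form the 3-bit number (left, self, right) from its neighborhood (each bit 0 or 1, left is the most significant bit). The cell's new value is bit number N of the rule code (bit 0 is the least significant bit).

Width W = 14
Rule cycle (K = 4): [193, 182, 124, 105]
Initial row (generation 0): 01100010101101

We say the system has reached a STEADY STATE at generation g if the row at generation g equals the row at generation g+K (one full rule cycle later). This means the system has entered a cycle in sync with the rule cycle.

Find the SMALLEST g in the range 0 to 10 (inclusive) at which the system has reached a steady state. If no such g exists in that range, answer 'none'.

Answer: none

Derivation:
Gen 0: 01100010101101
Gen 1 (rule 193): 00101000000100
Gen 2 (rule 182): 01111100001110
Gen 3 (rule 124): 01000110001011
Gen 4 (rule 105): 00010110100111
Gen 5 (rule 193): 11000010000011
Gen 6 (rule 182): 00100111000100
Gen 7 (rule 124): 00110101100110
Gen 8 (rule 105): 10111011100110
Gen 9 (rule 193): 00011001100010
Gen 10 (rule 182): 00100110010111
Gen 11 (rule 124): 00110111011101
Gen 12 (rule 105): 10111101110110
Gen 13 (rule 193): 00011100110010
Gen 14 (rule 182): 00101011001111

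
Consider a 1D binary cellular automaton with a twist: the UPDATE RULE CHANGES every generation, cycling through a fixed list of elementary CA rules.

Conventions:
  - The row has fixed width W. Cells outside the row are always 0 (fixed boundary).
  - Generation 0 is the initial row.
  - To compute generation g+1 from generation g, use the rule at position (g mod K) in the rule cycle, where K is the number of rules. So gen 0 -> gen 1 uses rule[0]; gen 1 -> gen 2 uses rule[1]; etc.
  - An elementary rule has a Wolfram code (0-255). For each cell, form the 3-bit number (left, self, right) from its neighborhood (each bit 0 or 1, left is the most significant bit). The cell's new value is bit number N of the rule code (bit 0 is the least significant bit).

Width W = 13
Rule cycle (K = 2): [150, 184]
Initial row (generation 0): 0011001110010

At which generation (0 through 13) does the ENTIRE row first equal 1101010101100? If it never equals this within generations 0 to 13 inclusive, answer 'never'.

Answer: 9

Derivation:
Gen 0: 0011001110010
Gen 1 (rule 150): 0100110101111
Gen 2 (rule 184): 0010101011110
Gen 3 (rule 150): 0110101001101
Gen 4 (rule 184): 0101010101010
Gen 5 (rule 150): 1101010101011
Gen 6 (rule 184): 1010101010110
Gen 7 (rule 150): 1010101010001
Gen 8 (rule 184): 0101010101000
Gen 9 (rule 150): 1101010101100
Gen 10 (rule 184): 1010101011010
Gen 11 (rule 150): 1010101000011
Gen 12 (rule 184): 0101010100010
Gen 13 (rule 150): 1101010110111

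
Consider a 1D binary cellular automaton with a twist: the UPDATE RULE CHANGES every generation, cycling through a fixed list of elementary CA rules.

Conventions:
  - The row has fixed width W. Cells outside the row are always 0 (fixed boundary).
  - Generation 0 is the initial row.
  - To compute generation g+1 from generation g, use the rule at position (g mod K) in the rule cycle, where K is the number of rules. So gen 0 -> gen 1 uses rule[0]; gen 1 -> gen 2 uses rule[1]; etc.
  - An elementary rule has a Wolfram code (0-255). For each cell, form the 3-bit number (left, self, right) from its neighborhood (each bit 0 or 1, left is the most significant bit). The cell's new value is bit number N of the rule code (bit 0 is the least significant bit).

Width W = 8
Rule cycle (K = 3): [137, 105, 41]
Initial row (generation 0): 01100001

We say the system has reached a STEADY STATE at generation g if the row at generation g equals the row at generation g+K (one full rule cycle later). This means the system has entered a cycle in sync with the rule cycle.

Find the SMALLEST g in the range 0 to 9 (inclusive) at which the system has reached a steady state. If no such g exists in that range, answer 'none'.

Answer: none

Derivation:
Gen 0: 01100001
Gen 1 (rule 137): 01001100
Gen 2 (rule 105): 00001101
Gen 3 (rule 41): 11101010
Gen 4 (rule 137): 11000000
Gen 5 (rule 105): 11011111
Gen 6 (rule 41): 10110000
Gen 7 (rule 137): 00100111
Gen 8 (rule 105): 10000101
Gen 9 (rule 41): 00110010
Gen 10 (rule 137): 10100000
Gen 11 (rule 105): 01001111
Gen 12 (rule 41): 00001000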